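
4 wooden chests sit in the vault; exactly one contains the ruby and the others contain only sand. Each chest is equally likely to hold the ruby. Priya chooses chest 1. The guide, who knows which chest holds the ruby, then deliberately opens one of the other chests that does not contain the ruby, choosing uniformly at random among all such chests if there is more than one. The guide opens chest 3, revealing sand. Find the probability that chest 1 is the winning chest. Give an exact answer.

Condition on the true location of the ruby.
If it is in chest 1 (prior 1/4): the guide has 3 equally likely choices, so probability 1/3; weight (1/4)·(1/3) = 1/12.
If it is in either of chests 2 and 4 (prior 1/4 each): the guide has 2 equally likely choices, so probability 1/2; weight (1/4)·(1/2) = 1/8 each.
If it is in chest 3 (prior 1/4): the guide opened chest 3, so this case is ruled out; weight (1/4)·0 = 0.
The weights sum to 1/3.
So P(the ruby in chest 1 | the guide opened chest 3) = (1/12) / (1/3) = 1/4.

1/4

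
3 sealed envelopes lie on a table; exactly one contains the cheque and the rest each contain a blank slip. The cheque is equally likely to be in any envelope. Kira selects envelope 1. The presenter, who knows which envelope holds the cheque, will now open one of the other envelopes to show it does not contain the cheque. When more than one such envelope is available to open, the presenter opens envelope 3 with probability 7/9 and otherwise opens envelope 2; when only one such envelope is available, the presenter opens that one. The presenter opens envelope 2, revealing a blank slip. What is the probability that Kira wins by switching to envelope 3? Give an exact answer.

9/11

Condition on the true location of the cheque.
If it is in envelope 1 (prior 1/3): envelope 3 is available but not opened, probability 2/9; weight (1/3)·(2/9) = 2/27.
If it is in envelope 2 (prior 1/3): the presenter opened envelope 2, so this case is ruled out; weight (1/3)·0 = 0.
If it is in envelope 3 (prior 1/3): only envelope 2 is available, probability 1; weight (1/3)·1 = 1/3.
The weights sum to 11/27.
So P(the cheque in envelope 3 | the presenter opened envelope 2) = (1/3) / (11/27) = 9/11.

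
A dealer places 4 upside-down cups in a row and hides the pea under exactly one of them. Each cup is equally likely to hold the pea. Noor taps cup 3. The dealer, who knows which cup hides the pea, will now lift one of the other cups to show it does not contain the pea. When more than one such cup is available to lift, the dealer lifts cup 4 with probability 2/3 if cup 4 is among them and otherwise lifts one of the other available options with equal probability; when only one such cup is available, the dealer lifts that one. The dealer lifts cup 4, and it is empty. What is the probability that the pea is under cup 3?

1/3

Consider each possible location of the pea in turn.
If it is under any of cups 1, 2, and 3 (prior 1/4 each): cup 4 is available, opened with probability 2/3; weight (1/4)·(2/3) = 1/6 each.
If it is under cup 4 (prior 1/4): the dealer opened cup 4, so this case is ruled out; weight (1/4)·0 = 0.
The weights sum to 1/2.
So P(the pea under cup 3 | the dealer opened cup 4) = (1/6) / (1/2) = 1/3.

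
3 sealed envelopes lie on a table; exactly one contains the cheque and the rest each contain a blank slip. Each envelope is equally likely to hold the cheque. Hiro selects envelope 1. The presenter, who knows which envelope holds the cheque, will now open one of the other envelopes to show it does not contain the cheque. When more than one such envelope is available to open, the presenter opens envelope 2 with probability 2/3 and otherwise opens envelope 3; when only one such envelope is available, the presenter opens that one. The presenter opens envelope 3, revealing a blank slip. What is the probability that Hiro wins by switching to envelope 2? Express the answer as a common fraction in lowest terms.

Consider each possible location of the cheque in turn.
If it is in envelope 1 (prior 1/3): envelope 2 is available but not opened, probability 1/3; weight (1/3)·(1/3) = 1/9.
If it is in envelope 2 (prior 1/3): only envelope 3 is available, probability 1; weight (1/3)·1 = 1/3.
If it is in envelope 3 (prior 1/3): the presenter opened envelope 3, so this case is ruled out; weight (1/3)·0 = 0.
The weights sum to 4/9.
So P(the cheque in envelope 2 | the presenter opened envelope 3) = (1/3) / (4/9) = 3/4.

3/4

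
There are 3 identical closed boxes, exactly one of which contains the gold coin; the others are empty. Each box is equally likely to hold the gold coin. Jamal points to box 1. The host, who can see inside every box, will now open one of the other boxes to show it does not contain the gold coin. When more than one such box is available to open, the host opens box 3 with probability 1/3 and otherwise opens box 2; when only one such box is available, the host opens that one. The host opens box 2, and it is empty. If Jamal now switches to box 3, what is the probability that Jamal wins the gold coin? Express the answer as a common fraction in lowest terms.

3/5

Consider each possible location of the gold coin in turn.
If it is in box 1 (prior 1/3): box 3 is available but not opened, probability 2/3; weight (1/3)·(2/3) = 2/9.
If it is in box 2 (prior 1/3): the host opened box 2, so this case is ruled out; weight (1/3)·0 = 0.
If it is in box 3 (prior 1/3): only box 2 is available, probability 1; weight (1/3)·1 = 1/3.
The weights sum to 5/9.
So P(the gold coin in box 3 | the host opened box 2) = (1/3) / (5/9) = 3/5.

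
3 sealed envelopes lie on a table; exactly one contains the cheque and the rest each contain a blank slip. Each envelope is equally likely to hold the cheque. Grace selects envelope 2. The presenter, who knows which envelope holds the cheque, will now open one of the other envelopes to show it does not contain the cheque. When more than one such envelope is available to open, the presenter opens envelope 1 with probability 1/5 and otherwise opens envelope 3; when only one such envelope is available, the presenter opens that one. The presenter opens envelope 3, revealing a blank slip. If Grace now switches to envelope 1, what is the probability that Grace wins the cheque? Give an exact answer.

Apply Bayes' rule, conditioning on where the cheque actually is.
If it is in envelope 1 (prior 1/3): only envelope 3 is available, probability 1; weight (1/3)·1 = 1/3.
If it is in envelope 2 (prior 1/3): envelope 1 is available but not opened, probability 4/5; weight (1/3)·(4/5) = 4/15.
If it is in envelope 3 (prior 1/3): the presenter opened envelope 3, so this case is ruled out; weight (1/3)·0 = 0.
The weights sum to 3/5.
So P(the cheque in envelope 1 | the presenter opened envelope 3) = (1/3) / (3/5) = 5/9.

5/9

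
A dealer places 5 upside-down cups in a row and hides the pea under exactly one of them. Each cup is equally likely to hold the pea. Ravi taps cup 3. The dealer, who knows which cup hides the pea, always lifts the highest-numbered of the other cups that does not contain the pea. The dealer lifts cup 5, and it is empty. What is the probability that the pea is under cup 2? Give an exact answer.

1/4

Consider each possible location of the pea in turn.
If it is under any of cups 1, 2, 3, and 4 (prior 1/5 each): cup 5 is the highest-numbered option available, probability 1; weight (1/5)·1 = 1/5 each.
If it is under cup 5 (prior 1/5): the dealer opened cup 5, so this case is ruled out; weight (1/5)·0 = 0.
The weights sum to 4/5.
So P(the pea under cup 2 | the dealer opened cup 5) = (1/5) / (4/5) = 1/4.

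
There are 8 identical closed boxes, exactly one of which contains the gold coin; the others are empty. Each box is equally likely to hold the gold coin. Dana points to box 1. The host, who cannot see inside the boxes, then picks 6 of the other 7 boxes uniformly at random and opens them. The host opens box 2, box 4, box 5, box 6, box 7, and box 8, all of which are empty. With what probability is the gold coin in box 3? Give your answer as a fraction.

1/2

Apply Bayes' rule, conditioning on where the gold coin actually is.
If it is in either of boxes 1 and 3 (prior 1/8 each): the host picks exactly this set with probability 1/7 regardless, and none is the prize; weight (1/8)·(1/7) = 1/56 each.
If it is in any of boxes 2, 4, 5, 6, 7, and 8 (prior 1/8 each): that box was opened and seen not to hold the prize — ruled out; weight (1/8)·0 = 0 each.
The weights sum to 1/28.
So P(the gold coin in box 3 | the host opened box 2, box 4, box 5, box 6, box 7, and box 8) = (1/56) / (1/28) = 1/2.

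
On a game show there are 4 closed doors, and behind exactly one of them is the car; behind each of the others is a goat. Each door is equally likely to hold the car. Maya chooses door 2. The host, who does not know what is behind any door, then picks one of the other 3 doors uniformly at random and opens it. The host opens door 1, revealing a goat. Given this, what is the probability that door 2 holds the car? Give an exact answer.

1/3

Because the host chose which door to open without knowing where the car is, the choice is independent of the prize location. Learning that door 1 does not hold the car simply rules out that one location and leaves the remaining 3 doors still equally likely by symmetry.
So P(the car behind door 2) = 1/3.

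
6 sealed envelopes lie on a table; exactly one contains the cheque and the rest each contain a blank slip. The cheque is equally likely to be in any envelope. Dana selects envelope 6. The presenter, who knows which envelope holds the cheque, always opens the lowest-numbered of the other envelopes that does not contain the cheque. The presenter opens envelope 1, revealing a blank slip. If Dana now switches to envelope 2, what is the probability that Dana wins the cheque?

Consider each possible location of the cheque in turn.
If it is in envelope 1 (prior 1/6): the presenter opened envelope 1, so this case is ruled out; weight (1/6)·0 = 0.
If it is in any of envelopes 2, 3, 4, 5, and 6 (prior 1/6 each): envelope 1 is the lowest-numbered option available, probability 1; weight (1/6)·1 = 1/6 each.
The weights sum to 5/6.
So P(the cheque in envelope 2 | the presenter opened envelope 1) = (1/6) / (5/6) = 1/5.

1/5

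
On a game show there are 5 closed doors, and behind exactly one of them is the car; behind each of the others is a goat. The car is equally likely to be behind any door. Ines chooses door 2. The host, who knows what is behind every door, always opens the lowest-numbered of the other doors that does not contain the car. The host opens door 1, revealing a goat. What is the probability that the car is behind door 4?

Consider each possible location of the car in turn.
If it is behind door 1 (prior 1/5): the host opened door 1, so this case is ruled out; weight (1/5)·0 = 0.
If it is behind any of doors 2, 3, 4, and 5 (prior 1/5 each): door 1 is the lowest-numbered option available, probability 1; weight (1/5)·1 = 1/5 each.
The weights sum to 4/5.
So P(the car behind door 4 | the host opened door 1) = (1/5) / (4/5) = 1/4.

1/4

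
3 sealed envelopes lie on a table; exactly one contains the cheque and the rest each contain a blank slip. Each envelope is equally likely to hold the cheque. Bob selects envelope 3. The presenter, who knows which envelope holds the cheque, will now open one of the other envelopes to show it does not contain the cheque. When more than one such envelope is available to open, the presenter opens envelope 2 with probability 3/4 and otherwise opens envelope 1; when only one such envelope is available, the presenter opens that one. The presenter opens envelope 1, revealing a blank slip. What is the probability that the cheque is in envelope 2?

4/5

Apply Bayes' rule, conditioning on where the cheque actually is.
If it is in envelope 1 (prior 1/3): the presenter opened envelope 1, so this case is ruled out; weight (1/3)·0 = 0.
If it is in envelope 2 (prior 1/3): only envelope 1 is available, probability 1; weight (1/3)·1 = 1/3.
If it is in envelope 3 (prior 1/3): envelope 2 is available but not opened, probability 1/4; weight (1/3)·(1/4) = 1/12.
The weights sum to 5/12.
So P(the cheque in envelope 2 | the presenter opened envelope 1) = (1/3) / (5/12) = 4/5.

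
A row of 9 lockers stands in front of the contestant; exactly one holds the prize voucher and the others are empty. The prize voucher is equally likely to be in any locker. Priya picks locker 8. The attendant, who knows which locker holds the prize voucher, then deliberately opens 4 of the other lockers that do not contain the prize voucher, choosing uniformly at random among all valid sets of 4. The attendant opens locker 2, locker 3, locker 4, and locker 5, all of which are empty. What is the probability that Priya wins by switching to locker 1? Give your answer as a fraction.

Consider each possible location of the prize voucher in turn.
If it is in any of lockers 1, 6, 7, and 9 (prior 1/9 each): the attendant has 35 equally likely choices, so probability 1/35; weight (1/9)·(1/35) = 1/315 each.
If it is in any of lockers 2, 3, 4, and 5 (prior 1/9 each): that locker was opened and seen not to hold the prize — ruled out; weight (1/9)·0 = 0 each.
If it is in locker 8 (prior 1/9): the attendant has 70 equally likely choices, so probability 1/70; weight (1/9)·(1/70) = 1/630.
The weights sum to 1/70.
So P(the prize voucher in locker 1 | the attendant opened locker 2, locker 3, locker 4, and locker 5) = (1/315) / (1/70) = 2/9.

2/9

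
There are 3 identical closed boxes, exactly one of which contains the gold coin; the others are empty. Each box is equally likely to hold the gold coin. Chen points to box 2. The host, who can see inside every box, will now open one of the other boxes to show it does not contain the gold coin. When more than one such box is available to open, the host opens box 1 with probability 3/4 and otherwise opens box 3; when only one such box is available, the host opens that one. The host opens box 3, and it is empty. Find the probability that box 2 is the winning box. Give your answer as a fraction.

1/5

Condition on the true location of the gold coin.
If it is in box 1 (prior 1/3): only box 3 is available, probability 1; weight (1/3)·1 = 1/3.
If it is in box 2 (prior 1/3): box 1 is available but not opened, probability 1/4; weight (1/3)·(1/4) = 1/12.
If it is in box 3 (prior 1/3): the host opened box 3, so this case is ruled out; weight (1/3)·0 = 0.
The weights sum to 5/12.
So P(the gold coin in box 2 | the host opened box 3) = (1/12) / (5/12) = 1/5.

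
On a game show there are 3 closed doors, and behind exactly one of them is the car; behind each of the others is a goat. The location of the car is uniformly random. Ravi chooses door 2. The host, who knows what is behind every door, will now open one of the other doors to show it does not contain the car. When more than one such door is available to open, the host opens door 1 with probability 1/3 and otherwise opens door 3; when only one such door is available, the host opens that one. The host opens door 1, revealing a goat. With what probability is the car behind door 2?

1/4

Consider each possible location of the car in turn.
If it is behind door 1 (prior 1/3): the host opened door 1, so this case is ruled out; weight (1/3)·0 = 0.
If it is behind door 2 (prior 1/3): door 1 is available, opened with probability 1/3; weight (1/3)·(1/3) = 1/9.
If it is behind door 3 (prior 1/3): only door 1 is available, probability 1; weight (1/3)·1 = 1/3.
The weights sum to 4/9.
So P(the car behind door 2 | the host opened door 1) = (1/9) / (4/9) = 1/4.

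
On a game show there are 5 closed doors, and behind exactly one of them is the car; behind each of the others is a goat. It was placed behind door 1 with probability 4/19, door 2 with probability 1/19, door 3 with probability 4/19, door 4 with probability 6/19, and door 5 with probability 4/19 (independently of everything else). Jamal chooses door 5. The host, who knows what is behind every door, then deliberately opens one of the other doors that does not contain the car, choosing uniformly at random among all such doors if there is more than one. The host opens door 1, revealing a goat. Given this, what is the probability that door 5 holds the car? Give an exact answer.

Apply Bayes' rule, conditioning on where the car actually is.
If it is behind door 1 (prior 4/19): the host opened door 1, so this case is ruled out; weight (4/19)·0 = 0.
If it is behind door 2 (prior 1/19): the host has 3 equally likely choices, so probability 1/3; weight (1/19)·(1/3) = 1/57.
If it is behind door 3 (prior 4/19): the host has 3 equally likely choices, so probability 1/3; weight (4/19)·(1/3) = 4/57.
If it is behind door 4 (prior 6/19): the host has 3 equally likely choices, so probability 1/3; weight (6/19)·(1/3) = 2/19.
If it is behind door 5 (prior 4/19): the host has 4 equally likely choices, so probability 1/4; weight (4/19)·(1/4) = 1/19.
The weights sum to 14/57.
So P(the car behind door 5 | the host opened door 1) = (1/19) / (14/57) = 3/14.

3/14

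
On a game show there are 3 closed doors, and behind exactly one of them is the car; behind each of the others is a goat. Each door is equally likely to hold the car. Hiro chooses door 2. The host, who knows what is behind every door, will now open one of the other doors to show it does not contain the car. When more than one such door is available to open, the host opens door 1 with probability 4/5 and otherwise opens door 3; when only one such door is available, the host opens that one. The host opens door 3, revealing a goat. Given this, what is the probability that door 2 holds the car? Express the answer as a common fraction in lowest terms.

1/6

Consider each possible location of the car in turn.
If it is behind door 1 (prior 1/3): only door 3 is available, probability 1; weight (1/3)·1 = 1/3.
If it is behind door 2 (prior 1/3): door 1 is available but not opened, probability 1/5; weight (1/3)·(1/5) = 1/15.
If it is behind door 3 (prior 1/3): the host opened door 3, so this case is ruled out; weight (1/3)·0 = 0.
The weights sum to 2/5.
So P(the car behind door 2 | the host opened door 3) = (1/15) / (2/5) = 1/6.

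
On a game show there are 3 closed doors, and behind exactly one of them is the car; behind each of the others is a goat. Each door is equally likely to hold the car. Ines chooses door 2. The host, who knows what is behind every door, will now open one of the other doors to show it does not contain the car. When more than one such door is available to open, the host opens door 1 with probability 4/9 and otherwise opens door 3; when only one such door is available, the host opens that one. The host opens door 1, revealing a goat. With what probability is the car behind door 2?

Consider each possible location of the car in turn.
If it is behind door 1 (prior 1/3): the host opened door 1, so this case is ruled out; weight (1/3)·0 = 0.
If it is behind door 2 (prior 1/3): door 1 is available, opened with probability 4/9; weight (1/3)·(4/9) = 4/27.
If it is behind door 3 (prior 1/3): only door 1 is available, probability 1; weight (1/3)·1 = 1/3.
The weights sum to 13/27.
So P(the car behind door 2 | the host opened door 1) = (4/27) / (13/27) = 4/13.

4/13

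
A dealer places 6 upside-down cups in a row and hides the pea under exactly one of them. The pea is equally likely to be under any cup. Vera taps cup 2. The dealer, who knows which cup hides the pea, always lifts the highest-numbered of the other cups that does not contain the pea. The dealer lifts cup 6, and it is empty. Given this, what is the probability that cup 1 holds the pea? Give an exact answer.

1/5

Condition on the true location of the pea.
If it is under any of cups 1, 2, 3, 4, and 5 (prior 1/6 each): cup 6 is the highest-numbered option available, probability 1; weight (1/6)·1 = 1/6 each.
If it is under cup 6 (prior 1/6): the dealer opened cup 6, so this case is ruled out; weight (1/6)·0 = 0.
The weights sum to 5/6.
So P(the pea under cup 1 | the dealer opened cup 6) = (1/6) / (5/6) = 1/5.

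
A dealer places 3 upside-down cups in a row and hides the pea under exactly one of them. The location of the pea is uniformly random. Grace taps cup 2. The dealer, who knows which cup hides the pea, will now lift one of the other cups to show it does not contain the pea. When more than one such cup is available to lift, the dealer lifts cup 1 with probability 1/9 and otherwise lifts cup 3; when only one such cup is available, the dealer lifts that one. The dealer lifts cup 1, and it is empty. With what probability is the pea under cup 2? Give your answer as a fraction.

Condition on the true location of the pea.
If it is under cup 1 (prior 1/3): the dealer opened cup 1, so this case is ruled out; weight (1/3)·0 = 0.
If it is under cup 2 (prior 1/3): cup 1 is available, opened with probability 1/9; weight (1/3)·(1/9) = 1/27.
If it is under cup 3 (prior 1/3): only cup 1 is available, probability 1; weight (1/3)·1 = 1/3.
The weights sum to 10/27.
So P(the pea under cup 2 | the dealer opened cup 1) = (1/27) / (10/27) = 1/10.

1/10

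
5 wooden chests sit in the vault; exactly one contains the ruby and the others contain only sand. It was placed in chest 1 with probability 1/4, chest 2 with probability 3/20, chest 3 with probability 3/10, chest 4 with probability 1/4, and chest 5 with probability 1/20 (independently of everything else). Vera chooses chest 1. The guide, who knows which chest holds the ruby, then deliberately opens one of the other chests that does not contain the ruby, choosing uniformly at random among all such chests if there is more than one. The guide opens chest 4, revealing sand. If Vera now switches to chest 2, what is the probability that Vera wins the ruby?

12/55

Condition on the true location of the ruby.
If it is in chest 1 (prior 1/4): the guide has 4 equally likely choices, so probability 1/4; weight (1/4)·(1/4) = 1/16.
If it is in chest 2 (prior 3/20): the guide has 3 equally likely choices, so probability 1/3; weight (3/20)·(1/3) = 1/20.
If it is in chest 3 (prior 3/10): the guide has 3 equally likely choices, so probability 1/3; weight (3/10)·(1/3) = 1/10.
If it is in chest 4 (prior 1/4): the guide opened chest 4, so this case is ruled out; weight (1/4)·0 = 0.
If it is in chest 5 (prior 1/20): the guide has 3 equally likely choices, so probability 1/3; weight (1/20)·(1/3) = 1/60.
The weights sum to 11/48.
So P(the ruby in chest 2 | the guide opened chest 4) = (1/20) / (11/48) = 12/55.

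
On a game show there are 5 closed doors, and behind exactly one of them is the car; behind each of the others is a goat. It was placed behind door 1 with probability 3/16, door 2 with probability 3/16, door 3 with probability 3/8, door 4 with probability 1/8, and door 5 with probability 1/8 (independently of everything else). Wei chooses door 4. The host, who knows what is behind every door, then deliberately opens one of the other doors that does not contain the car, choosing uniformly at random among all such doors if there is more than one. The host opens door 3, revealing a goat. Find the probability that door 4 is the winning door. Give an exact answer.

Consider each possible location of the car in turn.
If it is behind either of doors 1 and 2 (prior 3/16 each): the host has 3 equally likely choices, so probability 1/3; weight (3/16)·(1/3) = 1/16 each.
If it is behind door 3 (prior 3/8): the host opened door 3, so this case is ruled out; weight (3/8)·0 = 0.
If it is behind door 4 (prior 1/8): the host has 4 equally likely choices, so probability 1/4; weight (1/8)·(1/4) = 1/32.
If it is behind door 5 (prior 1/8): the host has 3 equally likely choices, so probability 1/3; weight (1/8)·(1/3) = 1/24.
The weights sum to 19/96.
So P(the car behind door 4 | the host opened door 3) = (1/32) / (19/96) = 3/19.

3/19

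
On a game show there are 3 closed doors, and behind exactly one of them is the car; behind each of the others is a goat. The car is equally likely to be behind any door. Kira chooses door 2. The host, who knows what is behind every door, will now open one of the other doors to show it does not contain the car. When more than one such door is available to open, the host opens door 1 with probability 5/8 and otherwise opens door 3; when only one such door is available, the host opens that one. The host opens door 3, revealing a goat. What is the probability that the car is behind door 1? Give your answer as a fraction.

Condition on the true location of the car.
If it is behind door 1 (prior 1/3): only door 3 is available, probability 1; weight (1/3)·1 = 1/3.
If it is behind door 2 (prior 1/3): door 1 is available but not opened, probability 3/8; weight (1/3)·(3/8) = 1/8.
If it is behind door 3 (prior 1/3): the host opened door 3, so this case is ruled out; weight (1/3)·0 = 0.
The weights sum to 11/24.
So P(the car behind door 1 | the host opened door 3) = (1/3) / (11/24) = 8/11.

8/11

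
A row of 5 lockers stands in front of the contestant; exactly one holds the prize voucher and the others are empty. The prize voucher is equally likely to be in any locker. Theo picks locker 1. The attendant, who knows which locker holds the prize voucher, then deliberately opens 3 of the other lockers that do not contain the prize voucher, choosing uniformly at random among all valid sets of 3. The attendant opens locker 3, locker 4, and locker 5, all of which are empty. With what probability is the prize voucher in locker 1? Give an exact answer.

Apply Bayes' rule, conditioning on where the prize voucher actually is.
If it is in locker 1 (prior 1/5): the attendant has 4 equally likely choices, so probability 1/4; weight (1/5)·(1/4) = 1/20.
If it is in locker 2 (prior 1/5): the attendant has no choice, probability 1; weight (1/5)·1 = 1/5.
If it is in any of lockers 3, 4, and 5 (prior 1/5 each): that locker was opened and seen not to hold the prize — ruled out; weight (1/5)·0 = 0 each.
The weights sum to 1/4.
So P(the prize voucher in locker 1 | the attendant opened locker 3, locker 4, and locker 5) = (1/20) / (1/4) = 1/5.

1/5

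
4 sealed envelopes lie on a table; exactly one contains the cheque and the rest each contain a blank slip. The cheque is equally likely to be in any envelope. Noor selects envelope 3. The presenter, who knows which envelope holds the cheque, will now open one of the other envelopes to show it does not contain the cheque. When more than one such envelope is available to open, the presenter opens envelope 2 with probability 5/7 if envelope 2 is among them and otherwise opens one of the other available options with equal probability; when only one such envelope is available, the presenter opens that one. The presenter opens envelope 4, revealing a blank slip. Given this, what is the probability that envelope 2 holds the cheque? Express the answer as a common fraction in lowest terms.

Condition on the true location of the cheque.
If it is in envelope 1 (prior 1/4): envelope 2 is available but not opened, probability 2/7; weight (1/4)·(2/7) = 1/14.
If it is in envelope 2 (prior 1/4): envelope 2 holds the prize so is unavailable; the presenter chooses uniformly among the 2 others, probability 1/2; weight (1/4)·(1/2) = 1/8.
If it is in envelope 3 (prior 1/4): envelope 2 is available but not opened; envelope 4 gets probability (1 − 5/7)/2 = 1/7; weight (1/4)·(1/7) = 1/28.
If it is in envelope 4 (prior 1/4): the presenter opened envelope 4, so this case is ruled out; weight (1/4)·0 = 0.
The weights sum to 13/56.
So P(the cheque in envelope 2 | the presenter opened envelope 4) = (1/8) / (13/56) = 7/13.

7/13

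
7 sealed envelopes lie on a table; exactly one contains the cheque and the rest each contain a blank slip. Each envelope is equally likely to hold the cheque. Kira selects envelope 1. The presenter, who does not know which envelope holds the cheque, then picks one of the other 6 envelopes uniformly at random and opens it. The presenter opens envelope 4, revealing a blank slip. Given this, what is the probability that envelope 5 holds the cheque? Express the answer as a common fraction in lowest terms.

1/6

Consider each possible location of the cheque in turn.
If it is in any of envelopes 1, 2, 3, 5, 6, and 7 (prior 1/7 each): the presenter picks envelope 4 with probability 1/6 regardless, and it is not the prize; weight (1/7)·(1/6) = 1/42 each.
If it is in envelope 4 (prior 1/7): the presenter opened envelope 4, so this case is ruled out; weight (1/7)·0 = 0.
The weights sum to 1/7.
So P(the cheque in envelope 5 | the presenter opened envelope 4) = (1/42) / (1/7) = 1/6.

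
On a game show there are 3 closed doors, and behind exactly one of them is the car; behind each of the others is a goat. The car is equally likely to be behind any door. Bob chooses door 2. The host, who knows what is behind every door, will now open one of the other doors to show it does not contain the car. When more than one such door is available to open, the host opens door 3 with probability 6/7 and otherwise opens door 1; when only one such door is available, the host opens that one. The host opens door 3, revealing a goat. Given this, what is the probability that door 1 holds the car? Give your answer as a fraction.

Consider each possible location of the car in turn.
If it is behind door 1 (prior 1/3): only door 3 is available, probability 1; weight (1/3)·1 = 1/3.
If it is behind door 2 (prior 1/3): door 3 is available, opened with probability 6/7; weight (1/3)·(6/7) = 2/7.
If it is behind door 3 (prior 1/3): the host opened door 3, so this case is ruled out; weight (1/3)·0 = 0.
The weights sum to 13/21.
So P(the car behind door 1 | the host opened door 3) = (1/3) / (13/21) = 7/13.

7/13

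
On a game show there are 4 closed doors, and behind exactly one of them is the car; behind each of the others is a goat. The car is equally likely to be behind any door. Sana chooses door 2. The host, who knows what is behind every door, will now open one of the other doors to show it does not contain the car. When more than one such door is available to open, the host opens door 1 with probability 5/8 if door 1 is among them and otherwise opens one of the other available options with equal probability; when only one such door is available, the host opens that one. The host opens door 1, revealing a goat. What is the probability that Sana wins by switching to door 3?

Consider each possible location of the car in turn.
If it is behind door 1 (prior 1/4): the host opened door 1, so this case is ruled out; weight (1/4)·0 = 0.
If it is behind any of doors 2, 3, and 4 (prior 1/4 each): door 1 is available, opened with probability 5/8; weight (1/4)·(5/8) = 5/32 each.
The weights sum to 15/32.
So P(the car behind door 3 | the host opened door 1) = (5/32) / (15/32) = 1/3.

1/3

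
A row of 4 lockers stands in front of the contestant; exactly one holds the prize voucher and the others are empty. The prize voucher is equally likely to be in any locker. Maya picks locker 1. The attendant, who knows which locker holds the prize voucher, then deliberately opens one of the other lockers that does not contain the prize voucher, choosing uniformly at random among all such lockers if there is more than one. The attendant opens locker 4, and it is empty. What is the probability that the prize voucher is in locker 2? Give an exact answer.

Consider each possible location of the prize voucher in turn.
If it is in locker 1 (prior 1/4): the attendant has 3 equally likely choices, so probability 1/3; weight (1/4)·(1/3) = 1/12.
If it is in either of lockers 2 and 3 (prior 1/4 each): the attendant has 2 equally likely choices, so probability 1/2; weight (1/4)·(1/2) = 1/8 each.
If it is in locker 4 (prior 1/4): the attendant opened locker 4, so this case is ruled out; weight (1/4)·0 = 0.
The weights sum to 1/3.
So P(the prize voucher in locker 2 | the attendant opened locker 4) = (1/8) / (1/3) = 3/8.

3/8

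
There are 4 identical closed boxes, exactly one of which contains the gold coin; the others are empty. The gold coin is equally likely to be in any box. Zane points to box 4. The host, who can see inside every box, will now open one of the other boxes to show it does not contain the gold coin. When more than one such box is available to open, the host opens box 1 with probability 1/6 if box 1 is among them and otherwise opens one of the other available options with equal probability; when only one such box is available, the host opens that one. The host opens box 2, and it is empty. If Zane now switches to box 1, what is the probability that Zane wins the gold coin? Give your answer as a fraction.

Condition on the true location of the gold coin.
If it is in box 1 (prior 1/4): box 1 holds the prize so is unavailable; the host chooses uniformly among the 2 others, probability 1/2; weight (1/4)·(1/2) = 1/8.
If it is in box 2 (prior 1/4): the host opened box 2, so this case is ruled out; weight (1/4)·0 = 0.
If it is in box 3 (prior 1/4): box 1 is available but not opened, probability 5/6; weight (1/4)·(5/6) = 5/24.
If it is in box 4 (prior 1/4): box 1 is available but not opened; box 2 gets probability (1 − 1/6)/2 = 5/12; weight (1/4)·(5/12) = 5/48.
The weights sum to 7/16.
So P(the gold coin in box 1 | the host opened box 2) = (1/8) / (7/16) = 2/7.

2/7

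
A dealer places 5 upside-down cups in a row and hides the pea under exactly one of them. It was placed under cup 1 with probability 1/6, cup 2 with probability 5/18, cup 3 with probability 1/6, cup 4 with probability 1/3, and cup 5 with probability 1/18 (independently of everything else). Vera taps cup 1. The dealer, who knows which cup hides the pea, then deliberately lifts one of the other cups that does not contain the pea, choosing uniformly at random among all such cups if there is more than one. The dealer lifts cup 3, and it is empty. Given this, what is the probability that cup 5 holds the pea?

4/57

Consider each possible location of the pea in turn.
If it is under cup 1 (prior 1/6): the dealer has 4 equally likely choices, so probability 1/4; weight (1/6)·(1/4) = 1/24.
If it is under cup 2 (prior 5/18): the dealer has 3 equally likely choices, so probability 1/3; weight (5/18)·(1/3) = 5/54.
If it is under cup 3 (prior 1/6): the dealer opened cup 3, so this case is ruled out; weight (1/6)·0 = 0.
If it is under cup 4 (prior 1/3): the dealer has 3 equally likely choices, so probability 1/3; weight (1/3)·(1/3) = 1/9.
If it is under cup 5 (prior 1/18): the dealer has 3 equally likely choices, so probability 1/3; weight (1/18)·(1/3) = 1/54.
The weights sum to 19/72.
So P(the pea under cup 5 | the dealer opened cup 3) = (1/54) / (19/72) = 4/57.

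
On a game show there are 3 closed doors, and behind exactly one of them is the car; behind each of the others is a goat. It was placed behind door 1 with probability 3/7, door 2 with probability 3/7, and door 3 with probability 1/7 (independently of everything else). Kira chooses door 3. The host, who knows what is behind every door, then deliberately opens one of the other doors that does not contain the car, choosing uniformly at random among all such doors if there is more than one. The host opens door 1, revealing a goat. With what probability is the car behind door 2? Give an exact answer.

Apply Bayes' rule, conditioning on where the car actually is.
If it is behind door 1 (prior 3/7): the host opened door 1, so this case is ruled out; weight (3/7)·0 = 0.
If it is behind door 2 (prior 3/7): the host has no choice, probability 1; weight (3/7)·1 = 3/7.
If it is behind door 3 (prior 1/7): the host has 2 equally likely choices, so probability 1/2; weight (1/7)·(1/2) = 1/14.
The weights sum to 1/2.
So P(the car behind door 2 | the host opened door 1) = (3/7) / (1/2) = 6/7.

6/7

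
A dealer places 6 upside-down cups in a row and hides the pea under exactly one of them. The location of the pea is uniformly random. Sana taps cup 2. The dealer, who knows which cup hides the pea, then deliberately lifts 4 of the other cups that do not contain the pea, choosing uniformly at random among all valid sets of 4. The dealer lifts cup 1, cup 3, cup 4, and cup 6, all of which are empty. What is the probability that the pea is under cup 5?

Consider each possible location of the pea in turn.
If it is under any of cups 1, 3, 4, and 6 (prior 1/6 each): that cup was opened and seen not to hold the prize — ruled out; weight (1/6)·0 = 0 each.
If it is under cup 2 (prior 1/6): the dealer has 5 equally likely choices, so probability 1/5; weight (1/6)·(1/5) = 1/30.
If it is under cup 5 (prior 1/6): the dealer has no choice, probability 1; weight (1/6)·1 = 1/6.
The weights sum to 1/5.
So P(the pea under cup 5 | the dealer opened cup 1, cup 3, cup 4, and cup 6) = (1/6) / (1/5) = 5/6.

5/6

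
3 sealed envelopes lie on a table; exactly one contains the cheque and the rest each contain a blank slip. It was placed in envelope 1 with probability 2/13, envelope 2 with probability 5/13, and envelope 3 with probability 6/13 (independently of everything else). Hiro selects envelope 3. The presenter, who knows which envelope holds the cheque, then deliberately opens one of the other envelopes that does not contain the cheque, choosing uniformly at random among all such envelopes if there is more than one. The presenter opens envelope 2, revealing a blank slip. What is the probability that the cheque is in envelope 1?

Consider each possible location of the cheque in turn.
If it is in envelope 1 (prior 2/13): the presenter has no choice, probability 1; weight (2/13)·1 = 2/13.
If it is in envelope 2 (prior 5/13): the presenter opened envelope 2, so this case is ruled out; weight (5/13)·0 = 0.
If it is in envelope 3 (prior 6/13): the presenter has 2 equally likely choices, so probability 1/2; weight (6/13)·(1/2) = 3/13.
The weights sum to 5/13.
So P(the cheque in envelope 1 | the presenter opened envelope 2) = (2/13) / (5/13) = 2/5.

2/5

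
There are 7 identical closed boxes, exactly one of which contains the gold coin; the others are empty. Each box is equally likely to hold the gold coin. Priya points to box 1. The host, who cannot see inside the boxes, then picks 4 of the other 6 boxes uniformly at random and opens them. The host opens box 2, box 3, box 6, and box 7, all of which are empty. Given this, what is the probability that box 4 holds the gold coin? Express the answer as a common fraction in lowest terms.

1/3

Apply Bayes' rule, conditioning on where the gold coin actually is.
If it is in any of boxes 1, 4, and 5 (prior 1/7 each): the host picks exactly this set with probability 1/15 regardless, and none is the prize; weight (1/7)·(1/15) = 1/105 each.
If it is in any of boxes 2, 3, 6, and 7 (prior 1/7 each): that box was opened and seen not to hold the prize — ruled out; weight (1/7)·0 = 0 each.
The weights sum to 1/35.
So P(the gold coin in box 4 | the host opened box 2, box 3, box 6, and box 7) = (1/105) / (1/35) = 1/3.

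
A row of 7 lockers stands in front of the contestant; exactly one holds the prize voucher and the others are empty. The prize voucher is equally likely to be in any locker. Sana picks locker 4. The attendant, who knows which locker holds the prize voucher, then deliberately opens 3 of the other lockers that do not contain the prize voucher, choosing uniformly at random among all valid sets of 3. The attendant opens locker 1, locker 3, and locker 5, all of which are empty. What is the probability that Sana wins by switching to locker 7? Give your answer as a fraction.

Consider each possible location of the prize voucher in turn.
If it is in any of lockers 1, 3, and 5 (prior 1/7 each): that locker was opened and seen not to hold the prize — ruled out; weight (1/7)·0 = 0 each.
If it is in any of lockers 2, 6, and 7 (prior 1/7 each): the attendant has 10 equally likely choices, so probability 1/10; weight (1/7)·(1/10) = 1/70 each.
If it is in locker 4 (prior 1/7): the attendant has 20 equally likely choices, so probability 1/20; weight (1/7)·(1/20) = 1/140.
The weights sum to 1/20.
So P(the prize voucher in locker 7 | the attendant opened locker 1, locker 3, and locker 5) = (1/70) / (1/20) = 2/7.

2/7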